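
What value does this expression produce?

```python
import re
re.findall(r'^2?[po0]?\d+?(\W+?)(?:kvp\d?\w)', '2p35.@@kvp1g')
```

['.@@']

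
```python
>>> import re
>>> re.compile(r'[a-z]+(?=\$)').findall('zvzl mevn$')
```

['mevn']

The lookaround is zero-width — it requires the adjacent text to match without consuming it, so the asserted text isn't part of the match.
Since nothing is captured, `findall` lists the 1 matched substring directly.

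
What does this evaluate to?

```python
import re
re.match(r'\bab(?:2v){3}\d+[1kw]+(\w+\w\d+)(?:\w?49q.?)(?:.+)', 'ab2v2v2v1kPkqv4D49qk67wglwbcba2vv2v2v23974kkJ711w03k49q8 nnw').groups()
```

The pattern matches a word boundary (`\b`, zero-width); then the literal 'ab', then the literal '2v' repeated 3 times; then one or more of a digit, then one or more of one of [1kw]; then one or more of a word character, then a word character, then one or more of a digit (captured); then optionally a word character, then the literal '49q', then optionally any character (non-capturing group); then one or more of any character (non-capturing group).
With `match`, the pattern is implicitly anchored at the beginning.
The match spans [0:60] → 'ab2v2v2v1kPkqv4D49qk67wglwbcba2vv2v2v23974kkJ711w03k49q8 nnw'.
Captured: group 1 = 'Pkqv4D49qk67wglwbcba2vv2v2v23974kkJ711w03'.

('Pkqv4D49qk67wglwbcba2vv2v2v23974kkJ711w03',)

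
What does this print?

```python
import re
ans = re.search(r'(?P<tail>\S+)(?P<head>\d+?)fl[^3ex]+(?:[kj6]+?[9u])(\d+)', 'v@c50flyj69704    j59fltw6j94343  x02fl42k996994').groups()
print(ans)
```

('v@c5', '0', '4343')

The pattern matches one or more of a non-whitespace character (captured as 'tail'); then one or more of a digit (lazy) (captured as 'head'); then the literal 'fl', then one or more of any character except [3ex]; then one or more of one of [kj6] (lazy), then one of [9u] (non-capturing group); then one or more of a digit (captured).
`re.search` tries every starting position until one works.
The match spans [0:32] → 'v@c50flyj69704    j59fltw6j94343'.
Captured: group 1 = 'v@c5', group 2 = '0', group 3 = '4343'.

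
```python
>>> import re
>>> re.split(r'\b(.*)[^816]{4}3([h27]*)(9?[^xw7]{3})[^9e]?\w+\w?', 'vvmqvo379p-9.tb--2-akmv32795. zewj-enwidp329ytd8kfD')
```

['', 'vvmqvo379p-9.tb--2-akmv32795. zewj-en', '2', '9ytd', '']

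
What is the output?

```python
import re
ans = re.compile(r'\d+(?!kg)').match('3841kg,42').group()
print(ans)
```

384

`match` is anchored at position 0; if the pattern doesn't fit there, it returns None.
The match spans [0:3] → '384'.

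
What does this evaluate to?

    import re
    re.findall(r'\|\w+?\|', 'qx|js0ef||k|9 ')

Scanning left to right: at [2:9] → '|js0ef|'; at [9:12] → '|k|'.
`findall` yields the raw match text (2 of them) because the pattern has no groups.

['|js0ef|', '|k|']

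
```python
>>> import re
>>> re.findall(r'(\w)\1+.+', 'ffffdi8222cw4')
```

['f']

`\1` has to match the exact text group 1 already captured.
Scanning left to right: at [0:13] match 'ffffdi8222cw4', group 1 = 'f'.
Because there's exactly one group, `findall` drops the full match and keeps group 1 from the one hit.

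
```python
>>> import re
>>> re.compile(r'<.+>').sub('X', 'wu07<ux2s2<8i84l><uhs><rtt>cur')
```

'wu07Xcur'

Each match is replaced by 'X'.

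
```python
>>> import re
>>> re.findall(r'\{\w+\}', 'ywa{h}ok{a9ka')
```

['{h}']

Walking the string: at [3:6] → '{h}'.
Since nothing is captured, `findall` lists the 1 matched substring directly.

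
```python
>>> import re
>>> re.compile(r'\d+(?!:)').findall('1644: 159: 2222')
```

['164', '15', '2222']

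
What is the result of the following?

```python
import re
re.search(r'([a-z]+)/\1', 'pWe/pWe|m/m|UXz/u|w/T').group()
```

'm/m'

`\1` is not a pattern — it's the concrete string captured by group 1, re-applied verbatim.
The match spans [8:11] → 'm/m'.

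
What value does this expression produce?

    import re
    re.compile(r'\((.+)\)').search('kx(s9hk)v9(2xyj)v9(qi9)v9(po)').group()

'(s9hk)v9(2xyj)v9(qi9)v9(po)'

`re.search` tries every starting position until one works.
The match spans [2:29] → '(s9hk)v9(2xyj)v9(qi9)v9(po)'.
Captured: group 1 = 's9hk)v9(2xyj)v9(qi9)v9(po'.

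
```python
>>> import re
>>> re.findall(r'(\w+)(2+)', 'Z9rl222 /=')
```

[('Z9rl22', '2')]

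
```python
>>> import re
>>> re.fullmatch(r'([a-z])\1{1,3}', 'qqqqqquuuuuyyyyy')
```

`\1` is not a pattern — it's the concrete string captured by group 1, re-applied verbatim.
`re.fullmatch` is like wrapping the pattern in `^…$` (in single-line mode).
Here the pattern can't cover the whole string, so the call returns None.

None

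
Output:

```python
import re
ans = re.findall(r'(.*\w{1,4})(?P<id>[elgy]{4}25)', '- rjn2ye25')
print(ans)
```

[]

With 2 capturing groups, `findall` returns a 2-tuple per match.
Nothing in the string satisfies the pattern, so the list is empty.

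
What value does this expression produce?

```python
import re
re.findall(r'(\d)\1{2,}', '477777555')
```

['7', '5']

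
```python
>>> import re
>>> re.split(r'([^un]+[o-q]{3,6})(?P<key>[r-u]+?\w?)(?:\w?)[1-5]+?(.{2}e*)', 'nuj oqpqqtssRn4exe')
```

['nu', 'j oqpqq', 'tssR', 'exe', '']

This matches one or more of any character except [un], then 3 to 6 of a character in [o-q] (captured); then one or more of a character in [r-u] (lazy), then optionally a word character (captured as 'key'); then optionally a word character (non-capturing group); then one or more of a character in [1-5] (lazy); then exactly 2 of any character, then zero or more of the literal 'e' (captured).
With a capturing group present, the delimiter's captured portion is kept in the result list.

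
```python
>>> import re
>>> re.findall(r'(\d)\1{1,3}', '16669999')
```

['6', '9']

A backreference is literal: `\1` must see the identical characters the first group matched.
Walking the string: at [1:4] match '666', group 1 = '6'; at [4:8] match '9999', group 1 = '9'.
With a single group, `findall` returns only what that group captured — 2 items.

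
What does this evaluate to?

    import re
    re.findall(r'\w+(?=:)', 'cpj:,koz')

The positive lookaround only admits positions where the adjacent text matches; those characters stay outside the span.
Matches: at [0:3] → 'cpj'.
With no groups in the pattern, `findall` gives back each whole match — 1 here.

['cpj']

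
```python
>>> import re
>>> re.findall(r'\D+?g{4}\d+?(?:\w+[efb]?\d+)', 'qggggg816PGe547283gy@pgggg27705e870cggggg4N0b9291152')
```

The pattern matches one or more of a non-digit (lazy), then exactly 4 of the literal 'g', then one or more of a digit (lazy); then one or more of a word character, then optionally one of [efb], then one or more of a digit (non-capturing group).
Walking the string: at [0:18] → 'qggggg816PGe547283'; at [18:52] → 'gy@pgggg27705e870cggggg4N0b9291152'.
Since nothing is captured, `findall` lists the 2 matched substrings directly.

['qggggg816PGe547283', 'gy@pgggg27705e870cggggg4N0b9291152']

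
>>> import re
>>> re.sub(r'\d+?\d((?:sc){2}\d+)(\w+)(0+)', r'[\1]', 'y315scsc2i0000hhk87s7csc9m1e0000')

'y[scsc2]'

This matches one or more of a digit (lazy), then a digit; then the literal 'sc' repeated 2 times, then one or more of a digit (captured); then one or more of a word character (captured); then one or more of a literal '0' (captured).
Each match is replaced using the text its own group 1 captured.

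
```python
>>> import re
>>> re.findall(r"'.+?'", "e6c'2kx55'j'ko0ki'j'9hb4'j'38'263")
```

["'2kx55'", "'ko0ki'", "'9hb4'", "'38'"]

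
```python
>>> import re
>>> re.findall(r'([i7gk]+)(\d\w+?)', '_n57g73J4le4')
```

[('7g7', '3J')]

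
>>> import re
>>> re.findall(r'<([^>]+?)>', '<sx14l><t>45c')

Scanning left to right: at [0:7] match '<sx14l>', group 1 = 'sx14l'; at [7:10] match '<t>', group 1 = 't'.
With a single group, `findall` returns only what that group captured — 2 items.

['sx14l', 't']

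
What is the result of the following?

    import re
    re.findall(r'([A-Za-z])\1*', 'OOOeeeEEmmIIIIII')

After group 1 captures some text, `\1` only succeeds where that same text appears again.
Matches: at [0:3] match 'OOO', group 1 = 'O'; at [3:6] match 'eee', group 1 = 'e'; at [6:8] match 'EE', group 1 = 'E'; at [8:10] match 'mm', group 1 = 'm'; at [10:16] match 'IIIIII', group 1 = 'I'.
With a single group, `findall` returns only what that group captured — 5 items.

['O', 'e', 'E', 'm', 'I']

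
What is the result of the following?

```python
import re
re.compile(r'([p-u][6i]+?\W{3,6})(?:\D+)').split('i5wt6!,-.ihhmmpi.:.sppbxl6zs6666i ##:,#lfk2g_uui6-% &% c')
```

['i5w', 't6!,-.', '6z', 's6666i ##:,#', '2g_u', 'ui6-% &% ', '']

This matches a character in [p-u], then one or more of one of [6i] (lazy), then 3 to 6 of a non-word character (captured); then one or more of a non-digit (non-capturing group).
Matches to split on: at [3:25] → 't6!,-.ihhmmpi.:.sppbxl'; at [27:42] → 's6666i ##:,#lfk'; at [46:56] → 'ui6-% &% c'.
With a capturing group present, the delimiter's captured portion is kept in the result list.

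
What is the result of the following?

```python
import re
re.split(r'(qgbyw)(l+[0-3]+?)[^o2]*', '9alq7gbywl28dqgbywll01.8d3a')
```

This matches the literal 'qg', then the literal 'byw' (captured); then one or more of a literal 'l', then one or more of a character in [0-3] (lazy) (captured); then zero or more of any character except [o2].
The `?` after the quantifier makes it lazy — it takes as little as possible before letting the rest of the pattern try.
Matches to split on: at [13:27] → 'qgbywll01.8d3a'.
`re.split` interleaves the captured-group text with the surrounding fragments.

['9alq7gbywl28d', 'qgbyw', 'll0', '']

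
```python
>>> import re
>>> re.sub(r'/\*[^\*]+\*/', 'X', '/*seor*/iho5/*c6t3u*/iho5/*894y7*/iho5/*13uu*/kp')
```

Each match is replaced by 'X'.

'Xiho5Xiho5Xiho5Xkp'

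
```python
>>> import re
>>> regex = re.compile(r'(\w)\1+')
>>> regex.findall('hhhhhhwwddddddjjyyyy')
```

['h', 'w', 'd', 'j', 'y']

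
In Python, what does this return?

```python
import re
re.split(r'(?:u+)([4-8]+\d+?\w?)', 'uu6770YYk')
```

['', '6770Y', 'Yk']

The pattern matches one or more of a literal 'u' (non-capturing group); then one or more of a character in [4-8], then one or more of a digit (lazy), then optionally a word character (captured).
Because the pattern has a capturing group, `split` also inserts each captured text between the pieces.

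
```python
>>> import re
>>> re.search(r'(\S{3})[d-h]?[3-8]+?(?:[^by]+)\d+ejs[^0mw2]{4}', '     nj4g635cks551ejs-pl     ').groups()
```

('nj4',)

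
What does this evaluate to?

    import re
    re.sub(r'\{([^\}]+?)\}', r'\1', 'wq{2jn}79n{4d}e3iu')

`\1` in the replacement pulls in group 1's text for each match.

'wq2jn79n4de3iu'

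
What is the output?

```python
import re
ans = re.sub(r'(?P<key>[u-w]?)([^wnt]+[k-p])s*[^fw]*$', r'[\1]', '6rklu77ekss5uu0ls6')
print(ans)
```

The pattern matches optionally a character in [u-w] (captured as 'key'); then one or more of any character except [wnt], then a character in [k-p] (captured); then zero or more of a literal 's', then zero or more of any character except [fw]; then anchored at the end.
The replacement refers to a captured group, so each match is rewritten using its own captured text.

[]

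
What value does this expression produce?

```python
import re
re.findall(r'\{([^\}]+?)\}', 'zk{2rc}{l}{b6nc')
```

['2rc', 'l']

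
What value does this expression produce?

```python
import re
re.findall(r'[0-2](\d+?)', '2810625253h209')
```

['8', '0', '5', '5', '0']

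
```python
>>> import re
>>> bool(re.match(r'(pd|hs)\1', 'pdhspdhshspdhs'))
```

`\1` has to match the exact text group 1 already captured.
With `match`, the pattern is implicitly anchored at the beginning.
Here position 0 doesn't satisfy it, so the call returns None, and `bool(None)` is False.

False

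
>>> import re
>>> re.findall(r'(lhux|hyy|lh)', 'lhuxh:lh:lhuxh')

Branches in `(...|...)` are attempted left-to-right; the first branch that allows the whole pattern to succeed is taken.
Walking the string: at [0:4] match 'lhux', group 1 = 'lhux'; at [6:8] match 'lh', group 1 = 'lh'; at [9:13] match 'lhux', group 1 = 'lhux'.
`findall` collects group 1 from each match (3 total).

['lhux', 'lh', 'lhux']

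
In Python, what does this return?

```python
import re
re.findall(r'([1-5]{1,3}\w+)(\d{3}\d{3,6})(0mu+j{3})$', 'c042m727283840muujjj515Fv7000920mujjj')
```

This matches 1 to 3 of a character in [1-5], then one or more of a word character (captured); then exactly 3 of a digit, then 3 to 6 of a digit (captured); then the literal '0m', then one or more of a literal 'u', then exactly 3 of a literal 'j' (captured); then anchored at the end.
`findall` packs the 3 group values into a tuple for every match.

[('42m727283840muujjj515Fv', '700092', '0mujjj')]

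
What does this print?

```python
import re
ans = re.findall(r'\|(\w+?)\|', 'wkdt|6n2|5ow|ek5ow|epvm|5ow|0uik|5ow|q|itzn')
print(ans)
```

['6n2', 'ek5ow', '5ow', '5ow']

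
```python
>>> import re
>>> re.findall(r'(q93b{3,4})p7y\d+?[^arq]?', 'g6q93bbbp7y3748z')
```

['q93bbb']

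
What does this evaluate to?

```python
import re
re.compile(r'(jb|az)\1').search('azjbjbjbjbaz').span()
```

The backreference `\1` re-matches whatever the first group consumed, character for character.
Unlike `match`, `search` isn't anchored — it looks for the pattern anywhere in the string.
The match spans [2:6] → 'jbjb'.
Captured: group 1 = 'jb'.

(2, 6)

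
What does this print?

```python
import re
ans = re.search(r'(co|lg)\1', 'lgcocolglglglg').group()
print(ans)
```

coco

`\1` is not a pattern — it's the concrete string captured by group 1, re-applied verbatim.
`search` walks the string left to right and returns the first match it finds.
The match spans [2:6] → 'coco'.
Captured: group 1 = 'co'.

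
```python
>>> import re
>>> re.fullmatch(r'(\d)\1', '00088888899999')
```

None

`re.fullmatch` requires the pattern to consume the entire string.
Here there's no way to consume every character, so the call returns None.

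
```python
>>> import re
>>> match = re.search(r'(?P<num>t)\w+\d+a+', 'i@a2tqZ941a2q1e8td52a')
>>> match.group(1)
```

The match spans [4:21] → 'tqZ941a2q1e8td52a'.
Captured: group 1 = 't'.

't'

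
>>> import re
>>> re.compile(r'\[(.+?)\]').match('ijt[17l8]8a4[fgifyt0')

None

`re.match` only tries the pattern at the start of the string.
Here the string doesn't start with a match, so the call returns None.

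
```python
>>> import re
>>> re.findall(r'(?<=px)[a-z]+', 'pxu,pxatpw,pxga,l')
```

['u', 'atpw', 'ga']

The positive lookaround only admits positions where the adjacent text matches; those characters stay outside the span.
With no groups in the pattern, `findall` gives back each whole match — 3 here.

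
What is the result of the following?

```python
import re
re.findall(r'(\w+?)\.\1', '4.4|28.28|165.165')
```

The backreference `\1` re-matches whatever the first group consumed, character for character.
One capturing group, so `findall` returns just the captured substring from each match — 3 in all.

['4', '28', '165']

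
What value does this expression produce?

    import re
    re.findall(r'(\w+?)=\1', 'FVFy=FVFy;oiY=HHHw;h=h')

After group 1 captures some text, `\1` only succeeds where that same text appears again.
Matches: at [0:9] match 'FVFy=FVFy', group 1 = 'FVFy'; at [19:22] match 'h=h', group 1 = 'h'.
`findall` collects group 1 from each match (2 total).

['FVFy', 'h']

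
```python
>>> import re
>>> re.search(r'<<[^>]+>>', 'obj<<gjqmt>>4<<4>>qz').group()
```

'<<gjqmt>>'

`re.search` tries every starting position until one works.
The match spans [3:12] → '<<gjqmt>>'.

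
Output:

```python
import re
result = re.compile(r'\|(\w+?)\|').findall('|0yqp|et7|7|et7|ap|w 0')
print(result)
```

Scanning left to right: at [0:6] match '|0yqp|', group 1 = '0yqp'; at [9:12] match '|7|', group 1 = '7'; at [15:19] match '|ap|', group 1 = 'ap'.
Because there's exactly one group, `findall` drops the full match and keeps group 1 from each hit.

['0yqp', '7', 'ap']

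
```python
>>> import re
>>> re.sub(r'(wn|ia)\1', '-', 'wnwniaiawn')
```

A backreference is literal: `\1` must see the identical characters the first group matched.
Matches: at [0:4] → 'wnwn'; at [4:8] → 'iaia'.
`sub` substitutes '-' at each match site.

'--wn'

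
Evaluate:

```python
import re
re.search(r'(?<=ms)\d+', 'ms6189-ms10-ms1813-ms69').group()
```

'6189'

The lookaround is zero-width — it requires the adjacent text to match without consuming it, so the asserted text isn't part of the match.
`search` walks the string left to right and returns the first match it finds.
The match spans [2:6] → '6189'.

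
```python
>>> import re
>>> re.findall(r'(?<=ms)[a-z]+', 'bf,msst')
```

The positive lookaround only admits positions where the adjacent text matches; those characters stay outside the span.
Scanning left to right: at [5:7] → 'st'.
Since nothing is captured, `findall` lists the 1 matched substring directly.

['st']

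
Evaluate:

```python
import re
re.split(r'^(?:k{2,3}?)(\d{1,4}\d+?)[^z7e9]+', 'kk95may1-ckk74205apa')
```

['', '95', '74205apa']

Pattern: anchored at the start of the string; then 2 to 3 of a literal 'k' (lazy) (non-capturing group); then 1 to 4 of a digit, then one or more of a digit (lazy) (captured); then one or more of any character except [z7e9].
With a capturing group present, the delimiter's captured portion is kept in the result list.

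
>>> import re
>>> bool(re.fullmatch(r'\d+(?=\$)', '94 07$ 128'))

Lookahead/lookbehind check context without consuming it, so the matched span excludes the asserted characters.
`re.fullmatch` is like wrapping the pattern in `^…$` (in single-line mode).
Here the string isn't matched end-to-end, so the call returns None, and `bool(None)` is False.

False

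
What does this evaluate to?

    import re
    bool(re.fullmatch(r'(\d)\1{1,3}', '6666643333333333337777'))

After group 1 captures some text, `\1` only succeeds where that same text appears again.
`fullmatch` succeeds only if the pattern covers the string from start to end.
Here the string isn't matched end-to-end, so the call returns None, and `bool(None)` is False.

False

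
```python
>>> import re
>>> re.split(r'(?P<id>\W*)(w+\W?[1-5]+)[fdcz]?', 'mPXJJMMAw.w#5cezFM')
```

['mPXJJMMAw', '.', 'w#5', 'ezFM']

This matches zero or more of a non-word character (captured as 'id'); then one or more of the literal 'w', then optionally a non-word character, then one or more of a character in [1-5] (captured); then optionally one of [fdcz].
Matches to split on: at [9:14] → '.w#5c'.
Because the pattern has a capturing group, `split` also inserts each captured text between the pieces.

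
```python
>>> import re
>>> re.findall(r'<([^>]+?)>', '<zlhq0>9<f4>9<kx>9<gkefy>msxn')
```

['zlhq0', 'f4', 'kx', 'gkefy']

Walking the string: at [0:7] match '<zlhq0>', group 1 = 'zlhq0'; at [8:12] match '<f4>', group 1 = 'f4'; at [13:17] match '<kx>', group 1 = 'kx'; at [18:25] match '<gkefy>', group 1 = 'gkefy'.
`findall` collects group 1 from each match (4 total).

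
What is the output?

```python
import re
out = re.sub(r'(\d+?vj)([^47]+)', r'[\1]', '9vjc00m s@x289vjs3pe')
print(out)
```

The pattern matches one or more of a digit (lazy), then the literal 'vj' (captured); then one or more of any character except [47] (captured).
Matches: at [0:20] → '9vjc00m s@x289vjs3pe'.
The replacement refers to a captured group, so each match is rewritten using its own captured text.

[9vj]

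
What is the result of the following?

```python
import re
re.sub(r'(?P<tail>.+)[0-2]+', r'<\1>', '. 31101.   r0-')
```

Pattern: one or more of any character (captured as 'tail'); then one or more of a character in [0-2].
Matches: at [0:13] → '. 31101.   r0'.
`\1` in the replacement pulls in group 1's text for each match.

'<. 31101.   r>-'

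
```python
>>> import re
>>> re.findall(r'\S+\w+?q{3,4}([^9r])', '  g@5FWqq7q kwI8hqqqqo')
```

['o']

Pattern: one or more of a non-whitespace character, then one or more of a word character (lazy), then 3 to 4 of a literal 'q'; then any character except [9r] (captured).
With a single group, `findall` returns only what that group captured — 1 item.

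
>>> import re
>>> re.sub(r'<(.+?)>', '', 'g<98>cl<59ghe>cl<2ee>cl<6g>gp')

With the lazy modifier that quantifier settles for the fewest repetitions that let the rest of the pattern succeed (the atoms after it are unaffected and can still be greedy).
Matches: at [1:5] → '<98>'; at [7:14] → '<59ghe>'; at [16:21] → '<2ee>'; at [23:27] → '<6g>'.
Each match is replaced by ''.

'gclclclgp'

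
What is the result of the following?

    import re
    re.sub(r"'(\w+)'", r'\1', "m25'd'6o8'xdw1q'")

'm25d6o8xdw1q'

Matches: at [3:6] → "'d'"; at [9:16] → "'xdw1q'".
The replacement refers to a captured group, so each match is rewritten using its own captured text.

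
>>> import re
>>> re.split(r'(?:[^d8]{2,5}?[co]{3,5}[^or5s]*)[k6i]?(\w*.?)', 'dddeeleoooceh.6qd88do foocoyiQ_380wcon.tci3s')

['ddd', 'o ', '', 'on.', 'tci3s']

This matches 2 to 5 of any character except [d8] (lazy), then 3 to 5 of one of [co], then zero or more of any character except [or5s] (non-capturing group); then optionally one of [k6i]; then zero or more of a word character, then optionally any character (captured).
Matches to split on: at [3:22] → 'eeleoooceh.6qd88do '; at [22:39] → 'foocoyiQ_380wcon.'.
With a capturing group present, the delimiter's captured portion is kept in the result list.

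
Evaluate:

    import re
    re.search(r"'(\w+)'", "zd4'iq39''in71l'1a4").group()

"'iq39'"

Unlike `match`, `search` isn't anchored — it looks for the pattern anywhere in the string.
The match spans [3:9] → "'iq39'".
Captured: group 1 = 'iq39'.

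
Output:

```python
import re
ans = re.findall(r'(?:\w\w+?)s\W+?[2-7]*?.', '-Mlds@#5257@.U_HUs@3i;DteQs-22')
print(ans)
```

Because the quantifier is non-greedy, it stops expanding at the earliest point where the rest of the pattern can succeed.
`findall` yields the raw match text (3 of them) because the pattern has no groups.

['Mlds@#', 'U_HUs@3', 'DteQs-2']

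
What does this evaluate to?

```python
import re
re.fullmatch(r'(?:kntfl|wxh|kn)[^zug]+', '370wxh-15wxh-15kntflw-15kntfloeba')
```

None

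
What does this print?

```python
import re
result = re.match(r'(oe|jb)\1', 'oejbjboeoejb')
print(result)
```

`re.match` won't scan ahead — the pattern has to work from the very first character.
Here position 0 doesn't satisfy it, so the call returns None.

None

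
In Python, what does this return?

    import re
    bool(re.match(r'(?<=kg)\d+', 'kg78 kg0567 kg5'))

False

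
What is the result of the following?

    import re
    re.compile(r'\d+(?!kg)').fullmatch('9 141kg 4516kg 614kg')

Because the assertion is negative and zero-width, positions next to the forbidden text are skipped.
`re.fullmatch` is like wrapping the pattern in `^…$` (in single-line mode).
Here there's no way to consume every character, so the call returns None.

None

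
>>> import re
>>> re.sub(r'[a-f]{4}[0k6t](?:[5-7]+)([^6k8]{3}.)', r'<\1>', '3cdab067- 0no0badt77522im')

This matches exactly 4 of a character in [a-f], then one of [0k6t]; then one or more of a character in [5-7] (non-capturing group); then exactly 3 of any character except [6k8], then any character (captured).
Matches: at [1:12] → 'cdab067- 0n'.
Each match is replaced using the text its own group 1 captured.

'3<- 0n>o0badt77522im'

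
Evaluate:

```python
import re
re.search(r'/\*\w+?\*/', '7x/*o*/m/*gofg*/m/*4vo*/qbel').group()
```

'/*o*/'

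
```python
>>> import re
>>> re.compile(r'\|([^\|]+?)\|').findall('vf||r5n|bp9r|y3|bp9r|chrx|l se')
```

With a single group, `findall` returns only what that group captured — 3 items.

['r5n', 'y3', 'chrx']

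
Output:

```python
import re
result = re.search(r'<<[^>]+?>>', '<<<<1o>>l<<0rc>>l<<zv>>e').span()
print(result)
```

`re.search` scans for the first position where the pattern succeeds.
The match spans [0:8] → '<<<<1o>>'.

(0, 8)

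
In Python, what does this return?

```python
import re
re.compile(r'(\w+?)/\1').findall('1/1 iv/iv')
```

`\1` is not a pattern — it's the concrete string captured by group 1, re-applied verbatim.
Scanning left to right: at [0:3] match '1/1', group 1 = '1'; at [4:9] match 'iv/iv', group 1 = 'iv'.
`findall` collects group 1 from each match (2 total).

['1', 'iv']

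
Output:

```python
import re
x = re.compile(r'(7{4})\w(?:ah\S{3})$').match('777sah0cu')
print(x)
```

None

Pattern: exactly 4 of a literal '7' (captured); then a word character; then the literal 'ah', then exactly 3 of a non-whitespace character (non-capturing group); then anchored at the end.
`match` is anchored at position 0; if the pattern doesn't fit there, it returns None.
Here the pattern fails at index 0, so the call returns None.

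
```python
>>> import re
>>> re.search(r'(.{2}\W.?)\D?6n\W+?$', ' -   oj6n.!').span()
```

Pattern: exactly 2 of any character, then a non-word character, then optionally any character (captured); then optionally a non-digit, then the literal '6n', then one or more of a non-word character (lazy); then anchored at the end.
Unlike `match`, `search` isn't anchored — it looks for the pattern anywhere in the string.
The match spans [2:11] → '   oj6n.!'.
Captured: group 1 = '   o'.

(2, 11)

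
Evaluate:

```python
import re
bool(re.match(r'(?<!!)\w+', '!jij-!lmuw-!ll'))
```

False

With `match`, the pattern is implicitly anchored at the beginning.
Here position 0 doesn't satisfy it, so the call returns None, and `bool(None)` is False.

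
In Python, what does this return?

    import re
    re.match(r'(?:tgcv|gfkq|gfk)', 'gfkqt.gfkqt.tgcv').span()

Branches in `(...|...)` are attempted left-to-right; the first branch that allows the whole pattern to succeed is taken.
`re.match` only tries the pattern at the start of the string.
The match spans [0:4] → 'gfkq'.

(0, 4)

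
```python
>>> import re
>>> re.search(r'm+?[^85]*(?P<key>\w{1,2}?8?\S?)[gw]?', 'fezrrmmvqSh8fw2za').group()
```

This matches one or more of the literal 'm' (lazy), then zero or more of any character except [85]; then 1 to 2 of a word character (lazy), then optionally the literal '8', then optionally a non-whitespace character (captured as 'key'); then optionally one of [gw].
The match spans [5:14] → 'mmvqSh8fw'.

'mmvqSh8fw'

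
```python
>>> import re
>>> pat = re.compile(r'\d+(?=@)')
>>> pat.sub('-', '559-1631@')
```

'559--@'

The `(?=…)`/`(?<=…)` assertion just peeks at neighbouring text; it doesn't advance the match position.
Every occurrence is swapped for '-'.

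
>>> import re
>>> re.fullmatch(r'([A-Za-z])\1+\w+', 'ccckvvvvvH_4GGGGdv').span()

`re.fullmatch` is like wrapping the pattern in `^…$` (in single-line mode).
The match spans [0:18] → 'ccckvvvvvH_4GGGGdv'.

(0, 18)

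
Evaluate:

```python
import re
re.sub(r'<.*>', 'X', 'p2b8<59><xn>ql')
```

'p2b8Xql'

Matches: at [4:12] → '<59><xn>'.
Each match is replaced by 'X'.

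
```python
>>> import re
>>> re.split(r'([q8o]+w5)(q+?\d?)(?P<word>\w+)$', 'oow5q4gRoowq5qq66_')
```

This matches one or more of one of [q8o], then the literal 'w5' (captured); then one or more of a literal 'q' (lazy), then optionally a digit (captured); then one or more of a word character (captured as 'word'); then anchored at the end.
Matches to split on: at [0:18] → 'oow5q4gRoowq5qq66_'.
The group in the pattern means `split` returns the separators' captures alongside the pieces.

['', 'oow5', 'q4', 'gRoowq5qq66_', '']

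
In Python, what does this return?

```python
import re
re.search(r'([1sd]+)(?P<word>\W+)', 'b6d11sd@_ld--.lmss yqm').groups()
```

('d11sd', '@')

The match spans [2:8] → 'd11sd@'.
Captured: group 1 = 'd11sd', group 2 = '@'.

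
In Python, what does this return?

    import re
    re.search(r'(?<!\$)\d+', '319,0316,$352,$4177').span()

(0, 3)

The negative lookaround is zero-width — it rules out positions where the adjacent text would match, without consuming anything.
The match spans [0:3] → '319'.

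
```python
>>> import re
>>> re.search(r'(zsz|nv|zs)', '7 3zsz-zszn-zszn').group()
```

'zsz'

Alternation isn't longest-match — the leftmost alternative that fits at this position is chosen.
The match spans [3:6] → 'zsz'.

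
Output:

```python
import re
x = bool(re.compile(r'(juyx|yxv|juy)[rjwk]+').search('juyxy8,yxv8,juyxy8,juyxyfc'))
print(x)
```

False

`re.search` scans for the first position where the pattern succeeds.
Here no position works, so the call returns None, and `bool(None)` is False.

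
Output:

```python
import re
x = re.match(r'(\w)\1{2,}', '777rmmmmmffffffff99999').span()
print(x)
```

(0, 3)

`re.match` only tries the pattern at the start of the string.
The match spans [0:3] → '777'.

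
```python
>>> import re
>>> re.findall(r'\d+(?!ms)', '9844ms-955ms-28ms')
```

`(?!…)`/`(?<!…)` only lets a position through if the neighbouring text does NOT match; no characters are consumed.
Scanning left to right: at [0:3] → '984'; at [7:9] → '95'; at [13:14] → '2'.
Since nothing is captured, `findall` lists the 3 matched substrings directly.

['984', '95', '2']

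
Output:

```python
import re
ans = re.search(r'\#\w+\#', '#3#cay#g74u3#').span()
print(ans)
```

(0, 3)

The match spans [0:3] → '#3#'.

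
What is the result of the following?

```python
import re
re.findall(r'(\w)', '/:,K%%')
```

['K']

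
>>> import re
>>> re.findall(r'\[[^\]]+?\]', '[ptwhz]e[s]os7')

Matches: at [0:7] → '[ptwhz]'; at [8:11] → '[s]'.
With no groups in the pattern, `findall` gives back each whole match — 2 here.

['[ptwhz]', '[s]']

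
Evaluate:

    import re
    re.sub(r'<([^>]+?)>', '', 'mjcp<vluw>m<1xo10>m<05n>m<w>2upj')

'mjcpmmm2upj'

Matches: at [4:10] → '<vluw>'; at [11:18] → '<1xo10>'; at [19:24] → '<05n>'; at [25:28] → '<w>'.
`sub` substitutes '' at each match site.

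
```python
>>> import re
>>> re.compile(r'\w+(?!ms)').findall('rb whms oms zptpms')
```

['rb', 'whms', 'oms', 'zptpms']

The negative lookahead/lookbehind blocks any match where the forbidden context is present.
Walking the string: at [0:2] → 'rb'; at [3:7] → 'whms'; at [8:11] → 'oms'; at [12:18] → 'zptpms'.
Since nothing is captured, `findall` lists the 4 matched substrings directly.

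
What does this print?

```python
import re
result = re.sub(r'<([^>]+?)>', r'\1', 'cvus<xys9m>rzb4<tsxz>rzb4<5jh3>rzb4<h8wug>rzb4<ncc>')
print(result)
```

`\1` in the replacement pulls in group 1's text for each match.

cvusxys9mrzb4tsxzrzb45jh3rzb4h8wugrzb4ncc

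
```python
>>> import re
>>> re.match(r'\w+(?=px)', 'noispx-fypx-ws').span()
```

Because the assertion is zero-width, the text it checks is not consumed and won't appear in the result.
`match` is anchored at position 0; if the pattern doesn't fit there, it returns None.
The match spans [0:4] → 'nois'.

(0, 4)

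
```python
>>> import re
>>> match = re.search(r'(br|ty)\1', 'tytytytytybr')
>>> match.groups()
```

After group 1 captures some text, `\1` only succeeds where that same text appears again.
`search` walks the string left to right and returns the first match it finds.
The match spans [0:4] → 'tyty'.
Captured: group 1 = 'ty'.

('ty',)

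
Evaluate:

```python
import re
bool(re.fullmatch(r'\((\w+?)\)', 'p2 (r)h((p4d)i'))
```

`re.fullmatch` is like wrapping the pattern in `^…$` (in single-line mode).
Here the string isn't matched end-to-end, so the call returns None, and `bool(None)` is False.

False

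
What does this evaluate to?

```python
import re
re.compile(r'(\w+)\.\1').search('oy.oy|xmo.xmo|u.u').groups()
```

('oy',)

`\1` is not a pattern — it's the concrete string captured by group 1, re-applied verbatim.
`search` walks the string left to right and returns the first match it finds.
The match spans [0:5] → 'oy.oy'.
Captured: group 1 = 'oy'.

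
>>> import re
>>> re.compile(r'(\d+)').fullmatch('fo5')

Pattern: one or more of a digit (captured).
`fullmatch` succeeds only if the pattern covers the string from start to end.
Here the string isn't matched end-to-end, so the call returns None.

None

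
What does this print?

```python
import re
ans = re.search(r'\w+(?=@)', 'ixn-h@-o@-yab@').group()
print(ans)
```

Lookahead/lookbehind check context without consuming it, so the matched span excludes the asserted characters.
`search` walks the string left to right and returns the first match it finds.
The match spans [4:5] → 'h'.

h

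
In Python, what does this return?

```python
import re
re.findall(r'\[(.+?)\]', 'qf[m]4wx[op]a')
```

['m', 'op']

Lazy quantifiers expand one character at a time until the remainder of the pattern can match.
`findall` collects group 1 from each match (2 total).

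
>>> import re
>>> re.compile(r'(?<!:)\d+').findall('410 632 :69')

Because the assertion is negative and zero-width, positions next to the forbidden text are skipped.
Since nothing is captured, `findall` lists the 3 matched substrings directly.

['410', '632', '9']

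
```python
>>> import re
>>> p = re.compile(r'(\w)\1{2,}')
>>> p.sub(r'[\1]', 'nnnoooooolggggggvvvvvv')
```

`\1` is not a pattern — it's the concrete string captured by group 1, re-applied verbatim.
Matches: at [0:3] → 'nnn'; at [3:9] → 'oooooo'; at [10:16] → 'gggggg'; at [16:22] → 'vvvvvv'.
Each match is replaced using the text its own group 1 captured.

'[n][o]l[g][v]'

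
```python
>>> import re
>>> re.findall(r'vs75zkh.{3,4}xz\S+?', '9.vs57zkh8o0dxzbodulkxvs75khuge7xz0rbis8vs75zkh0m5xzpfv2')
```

The pattern matches the literal 'vs', then the literal '75z'; then the literal 'kh', then 3 to 4 of any character, then the literal 'xz'; then one or more of a non-whitespace character (lazy).
The `?` after the quantifier makes it lazy — it takes as little as possible before letting the rest of the pattern try.
Scanning left to right: at [40:53] → 'vs75zkh0m5xzp'.
Since nothing is captured, `findall` lists the 1 matched substring directly.

['vs75zkh0m5xzp']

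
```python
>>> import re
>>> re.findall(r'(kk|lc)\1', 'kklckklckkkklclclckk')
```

['kk', 'lc']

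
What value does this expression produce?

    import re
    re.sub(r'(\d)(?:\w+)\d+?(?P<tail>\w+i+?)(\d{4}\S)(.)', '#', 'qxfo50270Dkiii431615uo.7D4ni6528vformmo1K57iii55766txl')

'qxfo#uo.#xl'

Pattern: a digit (captured); then one or more of a word character (non-capturing group); then one or more of a digit (lazy); then one or more of a word character, then one or more of the literal 'i' (lazy) (captured as 'tail'); then exactly 4 of a digit, then a non-whitespace character (captured); then any character (captured).
Matches: at [4:20] → '50270Dkiii431615'; at [23:52] → '7D4ni6528vformmo1K57iii55766t'.
Each match is replaced by '#'.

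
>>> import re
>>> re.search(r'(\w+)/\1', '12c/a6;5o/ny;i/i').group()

'i/i'

`\1` is not a pattern — it's the concrete string captured by group 1, re-applied verbatim.
The match spans [13:16] → 'i/i'.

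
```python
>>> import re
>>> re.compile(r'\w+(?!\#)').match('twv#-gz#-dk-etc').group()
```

'tw'

The negative lookahead/lookbehind blocks any match where the forbidden context is present.
`re.match` only tries the pattern at the start of the string.
The match spans [0:2] → 'tw'.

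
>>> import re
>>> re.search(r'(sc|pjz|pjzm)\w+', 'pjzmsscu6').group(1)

`|` is ordered: at each position the engine commits to the first alternative that works.
Unlike `match`, `search` isn't anchored — it looks for the pattern anywhere in the string.
The match spans [0:9] → 'pjzmsscu6'.
Captured: group 1 = 'pjz'.

'pjz'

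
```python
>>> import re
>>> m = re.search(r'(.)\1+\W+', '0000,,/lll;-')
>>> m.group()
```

`\1` has to match the exact text group 1 already captured.
`search` walks the string left to right and returns the first match it finds.
The match spans [0:7] → '0000,,/'.
Captured: group 1 = '0'.

'0000,,/'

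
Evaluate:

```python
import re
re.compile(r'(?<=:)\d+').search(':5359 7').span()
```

The lookaround is zero-width — it requires the adjacent text to match without consuming it, so the asserted text isn't part of the match.
Unlike `match`, `search` isn't anchored — it looks for the pattern anywhere in the string.
The match spans [1:5] → '5359'.

(1, 5)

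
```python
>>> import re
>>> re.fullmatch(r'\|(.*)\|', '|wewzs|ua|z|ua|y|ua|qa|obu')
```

For `fullmatch`, every character of the input must be accounted for by the pattern.
Here there's no way to consume every character, so the call returns None.

None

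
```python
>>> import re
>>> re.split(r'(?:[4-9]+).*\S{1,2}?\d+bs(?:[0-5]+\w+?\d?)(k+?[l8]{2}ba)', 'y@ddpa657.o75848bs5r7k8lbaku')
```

['y@ddpa', 'k8lba', 'ku']

Because the pattern has a capturing group, `split` also inserts each captured text between the pieces.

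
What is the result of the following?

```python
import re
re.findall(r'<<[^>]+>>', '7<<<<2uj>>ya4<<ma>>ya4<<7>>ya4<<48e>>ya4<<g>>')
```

['<<<<2uj>>', '<<ma>>', '<<7>>', '<<48e>>', '<<g>>']

Walking the string: at [1:10] → '<<<<2uj>>'; at [13:19] → '<<ma>>'; at [22:27] → '<<7>>'; at [30:37] → '<<48e>>'; at [40:45] → '<<g>>'.
No capturing groups, so `findall` returns the 5 full match strings.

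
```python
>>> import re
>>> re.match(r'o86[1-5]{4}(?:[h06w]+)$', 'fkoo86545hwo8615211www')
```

The pattern matches the literal 'o86', then exactly 4 of a character in [1-5]; then one or more of one of [h06w] (non-capturing group); then anchored at the end.
`re.match` only tries the pattern at the start of the string.
Here the string doesn't start with a match, so the call returns None.

None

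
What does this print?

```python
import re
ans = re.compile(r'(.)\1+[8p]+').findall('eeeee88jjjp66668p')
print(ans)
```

['e', 'j', '6']

`\1` is not a pattern — it's the concrete string captured by group 1, re-applied verbatim.
Walking the string: at [0:7] match 'eeeee88', group 1 = 'e'; at [7:11] match 'jjjp', group 1 = 'j'; at [11:17] match '66668p', group 1 = '6'.
One capturing group, so `findall` returns just the captured substring from each match — 3 in all.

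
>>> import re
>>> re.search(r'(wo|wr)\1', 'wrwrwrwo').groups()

The match spans [0:4] → 'wrwr'.
Captured: group 1 = 'wr'.

('wr',)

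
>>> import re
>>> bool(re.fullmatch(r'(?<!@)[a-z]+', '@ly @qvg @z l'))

False

`fullmatch` succeeds only if the pattern covers the string from start to end.
Here there's no way to consume every character, so the call returns None, and `bool(None)` is False.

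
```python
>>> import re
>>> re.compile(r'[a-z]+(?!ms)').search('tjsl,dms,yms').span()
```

(0, 4)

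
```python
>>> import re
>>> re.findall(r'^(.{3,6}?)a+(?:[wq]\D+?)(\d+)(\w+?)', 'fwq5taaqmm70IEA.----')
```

A non-greedy quantifier consumes as few characters as it can — just enough that the remainder of the pattern still matches from where it stops; whatever follows it matches normally.
3 groups means the one result is a tuple of 3 captured strings — 1 here.

[('fwq5t', '70', 'I')]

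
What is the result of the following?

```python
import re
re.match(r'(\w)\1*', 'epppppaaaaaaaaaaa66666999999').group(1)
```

'e'

The match spans [0:1] → 'e'.
Captured: group 1 = 'e'.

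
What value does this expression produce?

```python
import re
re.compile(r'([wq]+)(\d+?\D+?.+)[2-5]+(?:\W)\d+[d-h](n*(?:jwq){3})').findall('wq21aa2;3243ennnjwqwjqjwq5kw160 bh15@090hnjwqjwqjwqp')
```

[('wq', '21aa2;3243ennnjwqwjqjwq5kw160 bh1', 'njwqjwqjwq')]

Pattern: one or more of one of [wq] (captured); then one or more of a digit (lazy), then one or more of a non-digit (lazy), then one or more of any character (captured); then one or more of a character in [2-5]; then a non-word character (non-capturing group); then one or more of a digit, then a character in [d-h]; then zero or more of a literal 'n', then the literal 'jwq' repeated 3 times (captured).
Scanning left to right: at [0:51] match 'wq21aa2;3243ennnjwqwjqjwq5kw160 bh15@090hnjwqjwqjwq', groups = ('wq', '21aa2;3243ennnjwqwjqjwq5kw160 bh1', 'njwqjwqjwq').
With 3 capturing groups, `findall` returns a 3-tuple per match.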